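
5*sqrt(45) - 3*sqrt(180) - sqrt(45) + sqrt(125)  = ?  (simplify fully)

5*sqrt(45) = 15*sqrt(5); 3*sqrt(180) = 18*sqrt(5); sqrt(45) = 3*sqrt(5); sqrt(125) = 5*sqrt(5)
Combine: (15 - 18 - 3 + 5)·sqrt(5) = -sqrt(5)

-sqrt(5)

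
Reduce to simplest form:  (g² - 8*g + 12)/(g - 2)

Factor: g² - 8*g + 12 = (g - 2)·(g - 6)
Cancel the common factor (g - 2).

g - 6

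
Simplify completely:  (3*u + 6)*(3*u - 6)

Product of conjugates: (P+Q)(P-Q) = P^2 - Q^2.

9*u^2 - 36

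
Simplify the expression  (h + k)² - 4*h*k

Expand the square and combine the 4*h*k term.

(h - k)²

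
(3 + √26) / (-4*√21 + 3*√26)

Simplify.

Multiply numerator and denominator by 3*√26 + 4*√21.
Denominator becomes -102; numerator becomes 9*√26 + 12*√21 + 78 + 4*√546.

(-4*√546 - 78 - 12*√21 - 9*√26)/102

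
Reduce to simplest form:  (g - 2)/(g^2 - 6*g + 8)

1/(g - 4)

Factor: g^2 - 6*g + 8 = (g - 2)*(g - 4)
Cancel the common factor (g - 2).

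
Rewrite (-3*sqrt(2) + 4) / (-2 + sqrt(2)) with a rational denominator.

-1 + sqrt(2)

Multiply numerator and denominator by -2 - sqrt(2).
Denominator becomes 2; numerator becomes -2 + 2*sqrt(2).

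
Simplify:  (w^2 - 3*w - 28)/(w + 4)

w - 7

Factor: w^2 - 3*w - 28 = (w + 4)*(w - 7)
Cancel the common factor (w + 4).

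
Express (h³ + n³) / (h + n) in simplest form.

h² - h*n + n²

Factor as (a+b)(a^2-ab+b^2) with a=n, b=h.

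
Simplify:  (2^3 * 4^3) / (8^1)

2^6

2^3 = 2^3; 4^3 = 2^6; 8^1 = 2^3
Combine exponents: 2^6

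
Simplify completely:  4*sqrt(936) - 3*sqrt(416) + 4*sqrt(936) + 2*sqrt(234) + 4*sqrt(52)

4*sqrt(936) = 24*sqrt(26); 3*sqrt(416) = 12*sqrt(26); 4*sqrt(936) = 24*sqrt(26); 2*sqrt(234) = 6*sqrt(26); 4*sqrt(52) = 8*sqrt(13)

8*sqrt(13) + 42*sqrt(26)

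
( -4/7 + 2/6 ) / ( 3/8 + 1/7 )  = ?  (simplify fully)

Numerator: -4/7 + 2/6 = -5/21
Denominator: 3/8 + 1/7 = 29/56
Divide: (-5/21) · (56/29) = -40/87

-40/87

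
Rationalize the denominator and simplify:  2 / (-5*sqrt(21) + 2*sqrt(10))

Multiply numerator and denominator by 2*sqrt(10) + 5*sqrt(21).
Denominator becomes -485; numerator becomes 4*sqrt(10) + 10*sqrt(21).

(-10*sqrt(21) - 4*sqrt(10))/485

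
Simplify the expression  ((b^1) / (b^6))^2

b^(-10)

Inside the bracket: (b^-5)
Raise to the power 2: (b^-10)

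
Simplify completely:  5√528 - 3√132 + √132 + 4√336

5√528 = 20*√33; 3√132 = 6*√33; √132 = 2*√33; 4√336 = 16*√21

16*√21 + 16*√33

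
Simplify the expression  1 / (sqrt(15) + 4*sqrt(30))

(-sqrt(15) + 4*sqrt(30))/465

Multiply numerator and denominator by -4*sqrt(30) + sqrt(15).
Denominator becomes -465; numerator becomes -4*sqrt(30) + sqrt(15).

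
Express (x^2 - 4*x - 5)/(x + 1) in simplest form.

Factor: x^2 - 4*x - 5 = (x - 5)*(x + 1)
Cancel the common factor (x + 1).

x - 5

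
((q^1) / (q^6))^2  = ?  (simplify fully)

q^(-10)

Inside the bracket: (q^-5)
Raise to the power 2: (q^-10)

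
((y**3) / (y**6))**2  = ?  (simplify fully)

y**(-6)

Inside the bracket: (y**-3)
Raise to the power 2: (y**-6)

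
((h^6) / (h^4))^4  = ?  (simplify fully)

h^8

Inside the bracket: h^2
Raise to the power 4: h^8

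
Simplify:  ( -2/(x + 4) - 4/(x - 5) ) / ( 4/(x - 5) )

Numerator: -2/(x + 4) - 4/(x - 5) = (-6*x - 6)/(x^2 - x - 20)
Denominator: 4/(x - 5) = 4/(x - 5)
Divide: ((-6*x - 6)/(x^2 - x - 20)) · (x/4 - 5/4) = (-3*x - 3)/(2*x + 8)

(-3*x - 3)/(2*x + 8)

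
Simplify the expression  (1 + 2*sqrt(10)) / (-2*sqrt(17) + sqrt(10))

Multiply numerator and denominator by sqrt(10) + 2*sqrt(17).
Denominator becomes -58; numerator becomes sqrt(10) + 2*sqrt(17) + 20 + 4*sqrt(170).

(-4*sqrt(170) - 20 - 2*sqrt(17) - sqrt(10))/58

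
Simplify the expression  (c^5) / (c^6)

1/c

Quotient: (c^-1)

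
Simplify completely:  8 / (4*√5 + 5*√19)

Multiply numerator and denominator by -4*√5 + 5*√19.
Denominator becomes 395; numerator becomes -32*√5 + 40*√19.

(-32*√5 + 40*√19)/395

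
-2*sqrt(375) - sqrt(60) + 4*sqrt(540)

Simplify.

12*sqrt(15)

2*sqrt(375) = 10*sqrt(15); sqrt(60) = 2*sqrt(15); 4*sqrt(540) = 24*sqrt(15)
Combine: (-10 - 2 + 24)·sqrt(15) = 12*sqrt(15)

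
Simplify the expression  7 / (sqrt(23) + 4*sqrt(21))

(-7*sqrt(23) + 28*sqrt(21))/313

Multiply numerator and denominator by -4*sqrt(21) + sqrt(23).
Denominator becomes -313; numerator becomes -28*sqrt(21) + 7*sqrt(23).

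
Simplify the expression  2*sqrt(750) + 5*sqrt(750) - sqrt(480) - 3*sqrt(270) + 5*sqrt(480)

42*sqrt(30)

2*sqrt(750) = 10*sqrt(30); 5*sqrt(750) = 25*sqrt(30); sqrt(480) = 4*sqrt(30); 3*sqrt(270) = 9*sqrt(30); 5*sqrt(480) = 20*sqrt(30)
Combine: (10 + 25 - 4 - 9 + 20)·sqrt(30) = 42*sqrt(30)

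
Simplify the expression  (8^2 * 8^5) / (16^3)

8^2 = 2^6; 8^5 = 2^15; 16^3 = 2^12
Combine exponents: 2^9

2^9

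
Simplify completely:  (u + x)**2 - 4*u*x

(u - x)**2

Expanding gives u**2 - 2*u*x + x**2, a perfect square.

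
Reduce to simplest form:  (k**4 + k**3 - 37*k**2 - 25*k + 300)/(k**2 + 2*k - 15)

Factor: k**4 + k**3 - 37*k**2 - 25*k + 300 = (k - 5)*(k + 5)*(k + 4)*(k - 3);  k**2 + 2*k - 15 = (k - 3)*(k + 5)
Cancel the common factors (k + 5), (k - 3).

k**2 - k - 20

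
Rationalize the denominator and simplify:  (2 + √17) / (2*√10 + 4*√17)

(-√170 - 2*√10 + 4*√17 + 34)/116

Multiply numerator and denominator by -2*√10 + 4*√17.
Denominator becomes 232; numerator becomes -2*√170 - 4*√10 + 8*√17 + 68.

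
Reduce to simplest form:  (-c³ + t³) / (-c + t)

c² + c*t + t²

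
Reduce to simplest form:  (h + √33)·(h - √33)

h² - 33

Product of conjugates: (P+Q)(P-Q) = P^2 - Q^2.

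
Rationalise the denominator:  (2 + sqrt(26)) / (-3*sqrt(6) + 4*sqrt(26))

(3*sqrt(6) + 3*sqrt(39) + 4*sqrt(26) + 52)/181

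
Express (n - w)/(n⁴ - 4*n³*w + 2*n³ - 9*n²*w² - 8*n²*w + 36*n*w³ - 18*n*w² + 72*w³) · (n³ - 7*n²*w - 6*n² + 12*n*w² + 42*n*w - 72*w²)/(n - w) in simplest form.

Factor: n⁴ - 4*n³*w + 2*n³ - 9*n²*w² - 8*n²*w + 36*n*w³ - 18*n*w² + 72*w³ = (n - 4*w)·(n + 3*w)·(n + 2)·(n - 3*w);  n³ - 7*n²*w - 6*n² + 12*n*w² + 42*n*w - 72*w² = (n - 6)·(n - 3*w)·(n - 4*w)
Cancel the common factors (n - 4*w), (n - 3*w), (n - w).

(n - 6)/(n² + 3*n*w + 2*n + 6*w)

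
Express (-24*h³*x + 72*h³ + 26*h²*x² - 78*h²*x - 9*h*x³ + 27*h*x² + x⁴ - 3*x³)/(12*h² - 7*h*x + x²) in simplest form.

Factor: -24*h³*x + 72*h³ + 26*h²*x² - 78*h²*x - 9*h*x³ + 27*h*x² + x⁴ - 3*x³ = (-4*h + x)·(-2*h + x)·(-3*h + x)·(x - 3);  12*h² - 7*h*x + x² = (-4*h + x)·(-3*h + x)
Cancel the common factors (-3*h + x), (-4*h + x).

-2*h*x + 6*h + x² - 3*x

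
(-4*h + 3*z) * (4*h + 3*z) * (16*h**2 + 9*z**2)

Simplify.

Telescope via difference of squares: ((3*z)+(4*h))((3*z)-(4*h)) = -16*h**2 + 9*z**2, then repeat with the next factor.

-256*h**4 + 81*z**4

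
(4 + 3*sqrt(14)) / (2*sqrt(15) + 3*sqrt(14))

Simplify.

Multiply numerator and denominator by -2*sqrt(15) + 3*sqrt(14).
Denominator becomes 66; numerator becomes -6*sqrt(210) - 8*sqrt(15) + 12*sqrt(14) + 126.

(-3*sqrt(210) - 4*sqrt(15) + 6*sqrt(14) + 63)/33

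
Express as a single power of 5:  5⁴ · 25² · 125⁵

5^23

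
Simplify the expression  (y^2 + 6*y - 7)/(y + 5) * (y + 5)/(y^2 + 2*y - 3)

Factor: y^2 + 6*y - 7 = (y + 7)*(y - 1);  y^2 + 2*y - 3 = (y - 1)*(y + 3)
Cancel the common factors (y + 5), (y - 1).

(y + 7)/(y + 3)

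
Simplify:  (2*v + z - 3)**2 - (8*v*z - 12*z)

Expanding gives 4*v**2 - 4*v*z - 12*v + z**2 + 6*z + 9, a perfect square.

(-2*v + z + 3)**2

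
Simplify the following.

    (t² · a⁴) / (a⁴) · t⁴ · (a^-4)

Quotient: t²
Multiply by t⁴ · (a^-4): add exponents.

t⁶/a⁴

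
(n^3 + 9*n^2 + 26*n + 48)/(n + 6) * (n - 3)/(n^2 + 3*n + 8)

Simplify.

n - 3

Factor: n^3 + 9*n^2 + 26*n + 48 = (n + 6)*(n^2 + 3*n + 8)
Cancel the common factors (n^2 + 3*n + 8), (n + 6).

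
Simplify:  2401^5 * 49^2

7^24

2401^5 = 7^20; 49^2 = 7^4
Combine exponents: 7^24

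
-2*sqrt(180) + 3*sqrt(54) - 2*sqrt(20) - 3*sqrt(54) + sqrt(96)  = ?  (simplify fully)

2*sqrt(180) = 12*sqrt(5); 3*sqrt(54) = 9*sqrt(6); 2*sqrt(20) = 4*sqrt(5); 3*sqrt(54) = 9*sqrt(6); sqrt(96) = 4*sqrt(6)

-16*sqrt(5) + 4*sqrt(6)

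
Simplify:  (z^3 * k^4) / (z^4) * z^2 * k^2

Quotient: (z^-1) * k^4
Multiply by z^2 * k^2: add exponents.

k^6*z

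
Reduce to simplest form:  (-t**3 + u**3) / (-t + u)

Factor as (a-b)(a**2+ab+b**2) with a=u, b=t.

t**2 + t*u + u**2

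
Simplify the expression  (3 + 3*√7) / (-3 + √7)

-6*√7 - 15

Multiply numerator and denominator by -3 - √7.
Denominator becomes 2; numerator becomes -12*√7 - 30.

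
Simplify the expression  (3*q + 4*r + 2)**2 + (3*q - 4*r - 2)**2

18*q**2 + 32*r**2 + 32*r + 8

Binomially expand both and collect terms in (3*q), (4*r + 2).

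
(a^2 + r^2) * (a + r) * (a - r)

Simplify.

a^4 - r^4

Pair the conjugate factors: (a+r)(a-r) = a^2 - r^2, then repeat with the next factor.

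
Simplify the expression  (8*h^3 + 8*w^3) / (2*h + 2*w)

Apply the sum-of-cubes factorisation and cancel (2*h + 2*w).

4*h^2 - 4*h*w + 4*w^2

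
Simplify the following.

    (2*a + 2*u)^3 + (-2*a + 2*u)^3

16*u*(3*a^2 + u^2)

Only the even-power cross terms survive.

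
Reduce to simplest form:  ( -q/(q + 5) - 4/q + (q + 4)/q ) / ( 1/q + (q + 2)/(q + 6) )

Numerator: -q/(q + 5) - 4/q + (q + 4)/q = 5/(q + 5)
Denominator: 1/q + (q + 2)/(q + 6) = (q² + 3*q + 6)/(q² + 6*q)
Divide: (5/(q + 5)) · ((q² + 6*q)/(q² + 3*q + 6)) = (5*q² + 30*q)/(q³ + 8*q² + 21*q + 30)

(5*q² + 30*q)/(q³ + 8*q² + 21*q + 30)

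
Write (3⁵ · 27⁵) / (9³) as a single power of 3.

3^14

3⁵ = 3^5; 27⁵ = 3^15; 9³ = 3^6
Combine exponents: 3^14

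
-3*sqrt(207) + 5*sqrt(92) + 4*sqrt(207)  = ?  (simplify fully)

13*sqrt(23)

3*sqrt(207) = 9*sqrt(23); 5*sqrt(92) = 10*sqrt(23); 4*sqrt(207) = 12*sqrt(23)
Combine: (-9 + 10 + 12)·sqrt(23) = 13*sqrt(23)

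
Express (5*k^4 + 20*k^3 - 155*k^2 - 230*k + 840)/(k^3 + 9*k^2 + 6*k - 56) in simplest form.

Factor: 5*k^4 + 20*k^3 - 155*k^2 - 230*k + 840 = 5*(k + 3)*(k + 7)*(k - 2)*(k - 4);  k^3 + 9*k^2 + 6*k - 56 = (k - 2)*(k + 4)*(k + 7)
Cancel the common factors (k - 2), (k + 7).

(5*k^2 - 5*k - 60)/(k + 4)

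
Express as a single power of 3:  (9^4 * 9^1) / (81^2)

3^2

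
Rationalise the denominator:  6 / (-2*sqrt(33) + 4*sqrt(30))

(sqrt(33) + 2*sqrt(30))/29

Multiply numerator and denominator by 2*sqrt(33) + 4*sqrt(30).
Denominator becomes 348; numerator becomes 12*sqrt(33) + 24*sqrt(30).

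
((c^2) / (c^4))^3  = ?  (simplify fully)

c^(-6)

Inside the bracket: (c^-2)
Raise to the power 3: (c^-6)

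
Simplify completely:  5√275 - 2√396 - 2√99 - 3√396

-11*√11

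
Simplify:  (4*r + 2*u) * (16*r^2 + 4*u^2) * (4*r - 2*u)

256*r^4 - 16*u^4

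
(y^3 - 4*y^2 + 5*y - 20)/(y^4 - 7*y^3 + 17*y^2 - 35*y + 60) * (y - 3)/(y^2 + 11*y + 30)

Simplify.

1/(y^2 + 11*y + 30)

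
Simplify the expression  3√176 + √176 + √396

22*√11

3√176 = 12*√11; √176 = 4*√11; √396 = 6*√11
Combine: (12 + 4 + 6)·√11 = 22*√11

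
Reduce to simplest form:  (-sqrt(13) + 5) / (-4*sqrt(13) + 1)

Multiply numerator and denominator by 1 + 4*sqrt(13).
Denominator becomes -207; numerator becomes -47 + 19*sqrt(13).

(-19*sqrt(13) + 47)/207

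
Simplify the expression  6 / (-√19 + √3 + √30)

(-21*√19 - 12*√30 + 69*√3 + 9*√190)/41

Group as (√3 + √30) - √19; multiply by (√3 + √30) + √19, then rationalise the remaining surd.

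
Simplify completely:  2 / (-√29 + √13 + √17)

(-2*√29 + 50*√17 + 66*√13 + 4*√6409)/883

Group as (√13 + √17) - √29; multiply by (√13 + √17) + √29, then rationalise the remaining surd.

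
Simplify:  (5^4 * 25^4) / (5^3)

5^9

5^4 = 5^4; 25^4 = 5^8; 5^3 = 5^3
Combine exponents: 5^9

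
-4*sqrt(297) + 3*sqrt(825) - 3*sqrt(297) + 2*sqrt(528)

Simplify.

2*sqrt(33)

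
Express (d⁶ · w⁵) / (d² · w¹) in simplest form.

Quotient: d⁴ · w⁴

d⁴*w⁴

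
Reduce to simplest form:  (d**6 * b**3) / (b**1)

b**2*d**6

Quotient: d**6 * b**2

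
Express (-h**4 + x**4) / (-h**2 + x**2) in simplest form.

h**2 + x**2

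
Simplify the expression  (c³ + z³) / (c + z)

c² - c*z + z²

Apply the sum-of-cubes factorisation and cancel (c + z).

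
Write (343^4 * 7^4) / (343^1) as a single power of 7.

343^4 = 7^12; 7^4 = 7^4; 343^1 = 7^3
Combine exponents: 7^13

7^13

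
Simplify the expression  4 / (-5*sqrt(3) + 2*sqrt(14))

(-20*sqrt(3) - 8*sqrt(14))/19

Multiply numerator and denominator by 2*sqrt(14) + 5*sqrt(3).
Denominator becomes -19; numerator becomes 8*sqrt(14) + 20*sqrt(3).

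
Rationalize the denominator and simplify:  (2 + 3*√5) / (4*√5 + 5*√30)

Multiply numerator and denominator by -5*√30 + 4*√5.
Denominator becomes -670; numerator becomes -75*√6 - 10*√30 + 8*√5 + 60.

(-60 - 8*√5 + 10*√30 + 75*√6)/670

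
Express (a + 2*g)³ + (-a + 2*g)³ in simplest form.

12*a²*g + 16*g³

Only the even-power cross terms survive.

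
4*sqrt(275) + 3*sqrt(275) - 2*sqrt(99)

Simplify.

4*sqrt(275) = 20*sqrt(11); 3*sqrt(275) = 15*sqrt(11); 2*sqrt(99) = 6*sqrt(11)
Combine: (20 + 15 - 6)·sqrt(11) = 29*sqrt(11)

29*sqrt(11)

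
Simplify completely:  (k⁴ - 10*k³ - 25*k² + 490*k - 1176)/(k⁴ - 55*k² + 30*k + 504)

(k - 7)/(k + 3)

Factor: k⁴ - 10*k³ - 25*k² + 490*k - 1176 = (k - 4)·(k - 6)·(k - 7)·(k + 7);  k⁴ - 55*k² + 30*k + 504 = (k - 4)·(k + 7)·(k - 6)·(k + 3)
Cancel the common factors (k - 6), (k - 4), (k + 7).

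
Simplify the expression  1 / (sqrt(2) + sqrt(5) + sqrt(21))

Group as (sqrt(5) + sqrt(21)) + sqrt(2); multiply by (sqrt(5) + sqrt(21)) - sqrt(2), then rationalise the remaining surd.

(-9*sqrt(5) - 12*sqrt(2) + sqrt(210) + 7*sqrt(21))/78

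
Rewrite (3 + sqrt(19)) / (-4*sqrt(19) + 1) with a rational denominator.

Multiply numerator and denominator by 1 + 4*sqrt(19).
Denominator becomes -303; numerator becomes 13*sqrt(19) + 79.

(-79 - 13*sqrt(19))/303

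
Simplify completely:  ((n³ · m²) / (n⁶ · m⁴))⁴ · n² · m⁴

1/(m⁴*n^10)

Inside the bracket: (n^-3) · (m^-2)
Raise to the power 4: (n^-12) · (m^-8)
Multiply by n² · m⁴: add exponents.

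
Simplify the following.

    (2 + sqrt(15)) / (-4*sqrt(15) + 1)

Multiply numerator and denominator by 1 + 4*sqrt(15).
Denominator becomes -239; numerator becomes 9*sqrt(15) + 62.

(-62 - 9*sqrt(15))/239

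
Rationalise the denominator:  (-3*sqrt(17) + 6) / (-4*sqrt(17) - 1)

Multiply numerator and denominator by -1 + 4*sqrt(17).
Denominator becomes -271; numerator becomes -210 + 27*sqrt(17).

(-27*sqrt(17) + 210)/271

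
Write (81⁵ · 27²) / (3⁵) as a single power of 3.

3^21

81⁵ = 3^20; 27² = 3^6; 3⁵ = 3^5
Combine exponents: 3^21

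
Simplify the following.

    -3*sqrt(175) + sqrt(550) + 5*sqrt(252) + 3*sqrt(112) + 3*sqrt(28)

3*sqrt(175) = 15*sqrt(7); sqrt(550) = 5*sqrt(22); 5*sqrt(252) = 30*sqrt(7); 3*sqrt(112) = 12*sqrt(7); 3*sqrt(28) = 6*sqrt(7)

5*sqrt(22) + 33*sqrt(7)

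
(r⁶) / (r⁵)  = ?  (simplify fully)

r

Quotient: r¹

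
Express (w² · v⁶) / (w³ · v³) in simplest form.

Quotient: (w^-1) · v³

v³/w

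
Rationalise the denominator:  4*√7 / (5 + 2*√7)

(-20*√7 + 56)/3

Multiply numerator and denominator by -2*√7 + 5.
Denominator becomes -3; numerator becomes -56 + 20*√7.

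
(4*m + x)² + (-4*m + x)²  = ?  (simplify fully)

Only the even-power cross terms survive.

32*m² + 2*x²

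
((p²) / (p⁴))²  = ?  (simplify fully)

Inside the bracket: (p^-2)
Raise to the power 2: (p^-4)

p^(-4)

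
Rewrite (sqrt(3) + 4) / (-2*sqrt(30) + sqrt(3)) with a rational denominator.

(-8*sqrt(30) - 6*sqrt(10) - 4*sqrt(3) - 3)/117

Multiply numerator and denominator by sqrt(3) + 2*sqrt(30).
Denominator becomes -117; numerator becomes 3 + 4*sqrt(3) + 6*sqrt(10) + 8*sqrt(30).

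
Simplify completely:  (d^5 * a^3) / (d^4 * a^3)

d

Quotient: d^1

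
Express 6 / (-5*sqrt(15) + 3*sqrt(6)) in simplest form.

Multiply numerator and denominator by 3*sqrt(6) + 5*sqrt(15).
Denominator becomes -321; numerator becomes 18*sqrt(6) + 30*sqrt(15).

(-10*sqrt(15) - 6*sqrt(6))/107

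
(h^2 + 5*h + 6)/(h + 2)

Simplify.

h + 3

Factor: h^2 + 5*h + 6 = (h + 3)*(h + 2)
Cancel the common factor (h + 2).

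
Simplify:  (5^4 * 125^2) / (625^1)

5^4 = 5^4; 125^2 = 5^6; 625^1 = 5^4
Combine exponents: 5^6

5^6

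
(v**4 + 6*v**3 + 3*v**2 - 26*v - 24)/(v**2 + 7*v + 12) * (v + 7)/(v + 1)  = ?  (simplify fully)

Factor: v**4 + 6*v**3 + 3*v**2 - 26*v - 24 = (v + 1)*(v - 2)*(v + 4)*(v + 3);  v**2 + 7*v + 12 = (v + 4)*(v + 3)
Cancel the common factors (v + 1), (v + 3), (v + 4).

v**2 + 5*v - 14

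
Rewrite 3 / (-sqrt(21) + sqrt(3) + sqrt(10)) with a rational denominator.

(12*sqrt(21) + 21*sqrt(10) + 42*sqrt(3) + 9*sqrt(70))/28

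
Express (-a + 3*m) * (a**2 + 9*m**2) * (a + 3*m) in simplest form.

-a**4 + 81*m**4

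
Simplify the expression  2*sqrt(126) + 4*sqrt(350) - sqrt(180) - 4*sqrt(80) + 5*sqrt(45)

2*sqrt(126) = 6*sqrt(14); 4*sqrt(350) = 20*sqrt(14); sqrt(180) = 6*sqrt(5); 4*sqrt(80) = 16*sqrt(5); 5*sqrt(45) = 15*sqrt(5)

-7*sqrt(5) + 26*sqrt(14)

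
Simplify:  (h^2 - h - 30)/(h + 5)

h - 6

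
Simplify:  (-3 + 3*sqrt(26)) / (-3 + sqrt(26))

Multiply numerator and denominator by -sqrt(26) - 3.
Denominator becomes -17; numerator becomes -69 - 6*sqrt(26).

(6*sqrt(26) + 69)/17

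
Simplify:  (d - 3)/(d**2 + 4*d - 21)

1/(d + 7)

Factor: d**2 + 4*d - 21 = (d - 3)*(d + 7)
Cancel the common factor (d - 3).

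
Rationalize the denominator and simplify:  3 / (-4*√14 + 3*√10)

(-12*√14 - 9*√10)/134

Multiply numerator and denominator by 3*√10 + 4*√14.
Denominator becomes -134; numerator becomes 9*√10 + 12*√14.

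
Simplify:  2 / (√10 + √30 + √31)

(-40*√93 + 18*√31 + 22*√30 + 102*√10)/1119

Group as (√30 + √31) + √10; multiply by (√30 + √31) - √10, then rationalise the remaining surd.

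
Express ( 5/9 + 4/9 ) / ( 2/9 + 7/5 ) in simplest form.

45/73

Numerator: 5/9 + 4/9 = 1
Denominator: 2/9 + 7/5 = 73/45
Divide: (1) · (45/73) = 45/73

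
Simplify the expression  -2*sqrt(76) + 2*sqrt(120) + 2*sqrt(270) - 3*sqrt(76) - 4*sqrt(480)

-10*sqrt(19) - 6*sqrt(30)

2*sqrt(76) = 4*sqrt(19); 2*sqrt(120) = 4*sqrt(30); 2*sqrt(270) = 6*sqrt(30); 3*sqrt(76) = 6*sqrt(19); 4*sqrt(480) = 16*sqrt(30)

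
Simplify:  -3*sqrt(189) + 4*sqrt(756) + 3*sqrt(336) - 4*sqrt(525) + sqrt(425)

3*sqrt(189) = 9*sqrt(21); 4*sqrt(756) = 24*sqrt(21); 3*sqrt(336) = 12*sqrt(21); 4*sqrt(525) = 20*sqrt(21); sqrt(425) = 5*sqrt(17)

5*sqrt(17) + 7*sqrt(21)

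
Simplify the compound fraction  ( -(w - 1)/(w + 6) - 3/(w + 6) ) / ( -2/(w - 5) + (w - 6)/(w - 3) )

Numerator: -(w - 1)/(w + 6) - 3/(w + 6) = (-w - 2)/(w + 6)
Denominator: -2/(w - 5) + (w - 6)/(w - 3) = (w^2 - 13*w + 36)/(w^2 - 8*w + 15)
Divide: ((-w - 2)/(w + 6)) · ((w^2 - 8*w + 15)/(w^2 - 13*w + 36)) = (-w^3 + 6*w^2 + w - 30)/(w^3 - 7*w^2 - 42*w + 216)

(-w^3 + 6*w^2 + w - 30)/(w^3 - 7*w^2 - 42*w + 216)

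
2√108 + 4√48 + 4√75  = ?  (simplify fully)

2√108 = 12*√3; 4√48 = 16*√3; 4√75 = 20*√3
Combine: (12 + 16 + 20)·√3 = 48*√3

48*√3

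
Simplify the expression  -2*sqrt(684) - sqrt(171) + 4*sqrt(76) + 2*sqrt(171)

2*sqrt(684) = 12*sqrt(19); sqrt(171) = 3*sqrt(19); 4*sqrt(76) = 8*sqrt(19); 2*sqrt(171) = 6*sqrt(19)
Combine: (-12 - 3 + 8 + 6)·sqrt(19) = -sqrt(19)

-sqrt(19)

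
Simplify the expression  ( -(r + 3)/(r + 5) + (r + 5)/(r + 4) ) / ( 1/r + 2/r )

(3*r² + 13*r)/(3*r² + 27*r + 60)

Numerator: -(r + 3)/(r + 5) + (r + 5)/(r + 4) = (3*r + 13)/(r² + 9*r + 20)
Denominator: 1/r + 2/r = 3/r
Divide: ((3*r + 13)/(r² + 9*r + 20)) · (r/3) = (3*r² + 13*r)/(3*r² + 27*r + 60)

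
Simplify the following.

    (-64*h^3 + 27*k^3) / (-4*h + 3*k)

Apply the difference-of-cubes factorisation and cancel (-4*h + 3*k).

16*h^2 + 12*h*k + 9*k^2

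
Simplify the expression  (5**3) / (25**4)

5**3 = 5**3; 25**4 = 5**8
Combine exponents: 5**(-5)

5**(-5)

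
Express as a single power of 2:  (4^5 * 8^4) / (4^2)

4^5 = 2^10; 8^4 = 2^12; 4^2 = 2^4
Combine exponents: 2^18

2^18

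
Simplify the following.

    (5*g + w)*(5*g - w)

25*g^2 - w^2

(5*g)^2 - (w)^2 = 25*g^2 - w^2.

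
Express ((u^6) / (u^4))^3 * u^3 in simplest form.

Inside the bracket: u^2
Raise to the power 3: u^6
Multiply by u^3: add exponents.

u^9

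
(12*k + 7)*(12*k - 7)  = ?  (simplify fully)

(12*k)^2 - (7)^2 = 144*k^2 - 49.

144*k^2 - 49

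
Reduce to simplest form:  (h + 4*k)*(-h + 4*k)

Difference of squares with P = 4*k, Q = h.

-h^2 + 16*k^2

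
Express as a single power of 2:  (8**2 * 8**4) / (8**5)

2**3

8**2 = 2**6; 8**4 = 2**12; 8**5 = 2**15
Combine exponents: 2**3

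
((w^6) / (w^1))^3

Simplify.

w^15

Inside the bracket: w^5
Raise to the power 3: w^15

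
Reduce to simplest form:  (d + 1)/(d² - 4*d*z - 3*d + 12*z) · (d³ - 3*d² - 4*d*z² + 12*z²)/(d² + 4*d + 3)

Factor: d² - 4*d*z - 3*d + 12*z = (d - 3)·(d - 4*z);  d³ - 3*d² - 4*d*z² + 12*z² = (d - 2*z)·(d - 3)·(d + 2*z);  d² + 4*d + 3 = (d + 1)·(d + 3)
Cancel the common factors (d + 1), (d - 3).

(-d² + 4*z²)/(-d² + 4*d*z - 3*d + 12*z)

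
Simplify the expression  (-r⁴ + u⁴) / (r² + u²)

-r² + u²

Factor u^4 - r^4 and cancel (r² + u²).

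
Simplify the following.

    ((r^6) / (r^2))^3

Inside the bracket: r^4
Raise to the power 3: r^12

r^12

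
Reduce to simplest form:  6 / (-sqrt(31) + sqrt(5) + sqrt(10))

Group as (sqrt(5) + sqrt(10)) - sqrt(31); multiply by (sqrt(5) + sqrt(10)) + sqrt(31), then rationalise the remaining surd.

(-24*sqrt(31) - 39*sqrt(10) - 54*sqrt(5) - 15*sqrt(62))/14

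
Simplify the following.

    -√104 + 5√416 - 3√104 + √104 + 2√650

24*√26

√104 = 2*√26; 5√416 = 20*√26; 3√104 = 6*√26; √104 = 2*√26; 2√650 = 10*√26
Combine: (-2 + 20 - 6 + 2 + 10)·√26 = 24*√26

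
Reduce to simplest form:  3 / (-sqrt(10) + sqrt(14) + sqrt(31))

Group as (sqrt(14) + sqrt(31)) - sqrt(10); multiply by (sqrt(14) + sqrt(31)) + sqrt(10), then rationalise the remaining surd.

(-105*sqrt(10) - 21*sqrt(31) + 81*sqrt(14) + 12*sqrt(1085))/511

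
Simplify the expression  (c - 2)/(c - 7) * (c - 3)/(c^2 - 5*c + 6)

1/(c - 7)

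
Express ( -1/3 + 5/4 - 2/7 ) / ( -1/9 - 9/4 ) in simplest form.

Numerator: -1/3 + 5/4 - 2/7 = 53/84
Denominator: -1/9 - 9/4 = -85/36
Divide: (53/84) · (-36/85) = -159/595

-159/595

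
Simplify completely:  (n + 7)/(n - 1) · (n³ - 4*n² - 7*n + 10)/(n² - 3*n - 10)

n + 7

Factor: n³ - 4*n² - 7*n + 10 = (n + 2)·(n - 5)·(n - 1);  n² - 3*n - 10 = (n + 2)·(n - 5)
Cancel the common factors (n + 2), (n - 5), (n - 1).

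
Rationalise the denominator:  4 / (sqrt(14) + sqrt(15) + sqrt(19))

(-2*sqrt(3990) + 10*sqrt(19) + 18*sqrt(15) + 20*sqrt(14))/185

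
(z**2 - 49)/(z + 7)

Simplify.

Factor: z**2 - 49 = (z - 7)*(z + 7)
Cancel the common factor (z + 7).

z - 7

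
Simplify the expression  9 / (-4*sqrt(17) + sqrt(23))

Multiply numerator and denominator by sqrt(23) + 4*sqrt(17).
Denominator becomes -249; numerator becomes 9*sqrt(23) + 36*sqrt(17).

(-12*sqrt(17) - 3*sqrt(23))/83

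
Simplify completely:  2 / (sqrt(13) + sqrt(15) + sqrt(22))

(-sqrt(4290) + 3*sqrt(22) + 10*sqrt(15) + 12*sqrt(13))/186

Group as (sqrt(13) + sqrt(22)) + sqrt(15); multiply by (sqrt(13) + sqrt(22)) - sqrt(15), then rationalise the remaining surd.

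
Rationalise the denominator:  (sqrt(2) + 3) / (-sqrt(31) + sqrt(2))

(-3*sqrt(31) - sqrt(62) - 3*sqrt(2) - 2)/29

Multiply numerator and denominator by sqrt(2) + sqrt(31).
Denominator becomes -29; numerator becomes 2 + 3*sqrt(2) + sqrt(62) + 3*sqrt(31).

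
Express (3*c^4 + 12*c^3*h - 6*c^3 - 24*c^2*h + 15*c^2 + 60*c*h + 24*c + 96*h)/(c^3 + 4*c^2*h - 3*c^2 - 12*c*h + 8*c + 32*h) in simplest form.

3*c + 3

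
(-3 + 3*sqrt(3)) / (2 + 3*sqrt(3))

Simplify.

(-15*sqrt(3) + 33)/23

Multiply numerator and denominator by -3*sqrt(3) + 2.
Denominator becomes -23; numerator becomes -33 + 15*sqrt(3).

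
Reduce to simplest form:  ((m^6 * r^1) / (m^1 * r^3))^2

m^10/r^4

Inside the bracket: m^5 * (r^-2)
Raise to the power 2: m^10 * (r^-4)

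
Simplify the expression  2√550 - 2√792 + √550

2√550 = 10*√22; 2√792 = 12*√22; √550 = 5*√22
Combine: (10 - 12 + 5)·√22 = 3*√22

3*√22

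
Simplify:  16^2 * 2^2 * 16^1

16^2 = 2^8; 2^2 = 2^2; 16^1 = 2^4
Combine exponents: 2^14

2^14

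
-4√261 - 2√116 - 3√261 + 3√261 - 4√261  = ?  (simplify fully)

-28*√29

4√261 = 12*√29; 2√116 = 4*√29; 3√261 = 9*√29; 3√261 = 9*√29; 4√261 = 12*√29
Combine: (-12 - 4 - 9 + 9 - 12)·√29 = -28*√29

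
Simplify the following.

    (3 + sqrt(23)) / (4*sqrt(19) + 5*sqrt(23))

(-4*sqrt(437) - 12*sqrt(19) + 15*sqrt(23) + 115)/271

Multiply numerator and denominator by -4*sqrt(19) + 5*sqrt(23).
Denominator becomes 271; numerator becomes -4*sqrt(437) - 12*sqrt(19) + 15*sqrt(23) + 115.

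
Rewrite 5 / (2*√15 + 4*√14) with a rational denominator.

Multiply numerator and denominator by -4*√14 + 2*√15.
Denominator becomes -164; numerator becomes -20*√14 + 10*√15.

(-5*√15 + 10*√14)/82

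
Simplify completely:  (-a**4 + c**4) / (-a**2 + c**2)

a**2 + c**2

-a**4 + c**4 factors as -(a - c)*(a + c)*(a**2 + c**2).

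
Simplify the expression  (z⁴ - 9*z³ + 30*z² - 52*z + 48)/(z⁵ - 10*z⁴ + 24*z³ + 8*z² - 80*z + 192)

Factor: z⁴ - 9*z³ + 30*z² - 52*z + 48 = (z - 4)·(z - 3)·(z² - 2*z + 4);  z⁵ - 10*z⁴ + 24*z³ + 8*z² - 80*z + 192 = (z - 6)·(z - 4)·(z + 2)·(z² - 2*z + 4)
Cancel the common factors (z² - 2*z + 4), (z - 4).

(z - 3)/(z² - 4*z - 12)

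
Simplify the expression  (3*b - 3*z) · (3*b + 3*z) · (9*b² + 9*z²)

81*b⁴ - 81*z⁴

Telescope via difference of squares: ((3*b)+(3*z))((3*b)-(3*z)) = 9*b² - 9*z², then repeat with the next factor.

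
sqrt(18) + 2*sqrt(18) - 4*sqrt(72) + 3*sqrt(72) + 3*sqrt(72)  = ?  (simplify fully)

sqrt(18) = 3*sqrt(2); 2*sqrt(18) = 6*sqrt(2); 4*sqrt(72) = 24*sqrt(2); 3*sqrt(72) = 18*sqrt(2); 3*sqrt(72) = 18*sqrt(2)
Combine: (3 + 6 - 24 + 18 + 18)·sqrt(2) = 21*sqrt(2)

21*sqrt(2)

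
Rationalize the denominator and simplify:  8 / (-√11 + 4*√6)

(8*√11 + 32*√6)/85

Multiply numerator and denominator by √11 + 4*√6.
Denominator becomes 85; numerator becomes 8*√11 + 32*√6.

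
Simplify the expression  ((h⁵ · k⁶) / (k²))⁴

Inside the bracket: h⁵ · k⁴
Raise to the power 4: h^20 · k^16

h^20*k^16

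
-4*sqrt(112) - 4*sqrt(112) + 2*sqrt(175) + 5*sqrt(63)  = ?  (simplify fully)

-7*sqrt(7)

4*sqrt(112) = 16*sqrt(7); 4*sqrt(112) = 16*sqrt(7); 2*sqrt(175) = 10*sqrt(7); 5*sqrt(63) = 15*sqrt(7)
Combine: (-16 - 16 + 10 + 15)·sqrt(7) = -7*sqrt(7)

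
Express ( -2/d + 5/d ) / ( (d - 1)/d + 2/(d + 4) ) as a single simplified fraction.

(3*d + 12)/(d² + 5*d - 4)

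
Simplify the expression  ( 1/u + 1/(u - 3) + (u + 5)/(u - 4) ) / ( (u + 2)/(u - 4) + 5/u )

(u^3 + 4*u^2 - 26*u + 12)/(u^3 + 4*u^2 - 41*u + 60)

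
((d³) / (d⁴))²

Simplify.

Inside the bracket: (d^-1)
Raise to the power 2: (d^-2)

d^(-2)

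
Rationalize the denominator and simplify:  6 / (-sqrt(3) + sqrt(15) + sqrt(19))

(-186*sqrt(3) - 6*sqrt(19) + 42*sqrt(15) + 36*sqrt(95))/179

Group as (sqrt(15) + sqrt(19)) - sqrt(3); multiply by (sqrt(15) + sqrt(19)) + sqrt(3), then rationalise the remaining surd.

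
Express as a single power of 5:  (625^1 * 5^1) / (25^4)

5^(-3)

625^1 = 5^4; 5^1 = 5^1; 25^4 = 5^8
Combine exponents: 5^(-3)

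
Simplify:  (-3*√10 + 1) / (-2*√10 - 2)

Multiply numerator and denominator by -2 + 2*√10.
Denominator becomes -36; numerator becomes -62 + 8*√10.

(-4*√10 + 31)/18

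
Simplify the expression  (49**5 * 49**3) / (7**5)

49**5 = 7**10; 49**3 = 7**6; 7**5 = 7**5
Combine exponents: 7**11

7**11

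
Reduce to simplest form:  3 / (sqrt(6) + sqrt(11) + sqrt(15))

(-9*sqrt(110) + 3*sqrt(15) + 15*sqrt(11) + 30*sqrt(6))/130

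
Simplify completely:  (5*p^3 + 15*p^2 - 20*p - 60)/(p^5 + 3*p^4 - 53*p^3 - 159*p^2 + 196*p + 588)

Factor: 5*p^3 + 15*p^2 - 20*p - 60 = 5*(p - 2)*(p + 3)*(p + 2);  p^5 + 3*p^4 - 53*p^3 - 159*p^2 + 196*p + 588 = (p + 3)*(p + 2)*(p + 7)*(p - 2)*(p - 7)
Cancel the common factors (p + 2), (p - 2), (p + 3).

5/(p^2 - 49)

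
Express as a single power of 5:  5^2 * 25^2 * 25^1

5^2 = 5^2; 25^2 = 5^4; 25^1 = 5^2
Combine exponents: 5^8

5^8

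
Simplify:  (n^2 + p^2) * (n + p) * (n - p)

(n+p)(n-p) = n^2 - p^2; continue pairing.

n^4 - p^4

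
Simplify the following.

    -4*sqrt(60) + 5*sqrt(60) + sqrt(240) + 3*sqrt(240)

4*sqrt(60) = 8*sqrt(15); 5*sqrt(60) = 10*sqrt(15); sqrt(240) = 4*sqrt(15); 3*sqrt(240) = 12*sqrt(15)
Combine: (-8 + 10 + 4 + 12)·sqrt(15) = 18*sqrt(15)

18*sqrt(15)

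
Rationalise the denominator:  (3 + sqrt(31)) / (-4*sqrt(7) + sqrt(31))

(-4*sqrt(217) - 12*sqrt(7) - 31 - 3*sqrt(31))/81

Multiply numerator and denominator by sqrt(31) + 4*sqrt(7).
Denominator becomes -81; numerator becomes 3*sqrt(31) + 31 + 12*sqrt(7) + 4*sqrt(217).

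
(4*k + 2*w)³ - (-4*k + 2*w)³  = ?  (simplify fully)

Binomially expand both and collect terms in (2*w), (4*k).

128*k³ + 96*k*w²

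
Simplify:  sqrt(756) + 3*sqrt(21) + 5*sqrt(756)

39*sqrt(21)

sqrt(756) = 6*sqrt(21); 3*sqrt(21) = 3*sqrt(21); 5*sqrt(756) = 30*sqrt(21)
Combine: (6 + 3 + 30)·sqrt(21) = 39*sqrt(21)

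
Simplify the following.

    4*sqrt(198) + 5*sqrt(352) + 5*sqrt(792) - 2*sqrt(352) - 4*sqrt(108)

-24*sqrt(3) + 54*sqrt(22)

4*sqrt(198) = 12*sqrt(22); 5*sqrt(352) = 20*sqrt(22); 5*sqrt(792) = 30*sqrt(22); 2*sqrt(352) = 8*sqrt(22); 4*sqrt(108) = 24*sqrt(3)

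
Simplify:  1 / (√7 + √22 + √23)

Group as (√7 + √23) + √22; multiply by (√7 + √23) - √22, then rationalise the remaining surd.

(-√3542 + 3*√23 + 4*√22 + 19*√7)/290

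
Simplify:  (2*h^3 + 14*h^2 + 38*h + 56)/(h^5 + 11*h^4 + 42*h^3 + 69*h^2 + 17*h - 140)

2/(h^2 + 4*h - 5)

Factor: 2*h^3 + 14*h^2 + 38*h + 56 = 2*(h + 4)*(h^2 + 3*h + 7);  h^5 + 11*h^4 + 42*h^3 + 69*h^2 + 17*h - 140 = (h - 1)*(h + 4)*(h + 5)*(h^2 + 3*h + 7)
Cancel the common factors (h^2 + 3*h + 7), (h + 4).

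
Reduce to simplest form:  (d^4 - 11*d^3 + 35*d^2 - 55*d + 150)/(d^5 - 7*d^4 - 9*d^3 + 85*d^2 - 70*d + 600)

Factor: d^4 - 11*d^3 + 35*d^2 - 55*d + 150 = (d - 5)*(d^2 + 5)*(d - 6);  d^5 - 7*d^4 - 9*d^3 + 85*d^2 - 70*d + 600 = (d + 4)*(d - 5)*(d - 6)*(d^2 + 5)
Cancel the common factors (d^2 + 5), (d - 5), (d - 6).

1/(d + 4)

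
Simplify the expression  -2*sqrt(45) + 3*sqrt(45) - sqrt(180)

2*sqrt(45) = 6*sqrt(5); 3*sqrt(45) = 9*sqrt(5); sqrt(180) = 6*sqrt(5)
Combine: (-6 + 9 - 6)·sqrt(5) = -3*sqrt(5)

-3*sqrt(5)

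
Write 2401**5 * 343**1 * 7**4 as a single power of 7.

2401**5 = 7**20; 343**1 = 7**3; 7**4 = 7**4
Combine exponents: 7**27

7**27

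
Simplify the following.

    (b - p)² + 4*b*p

Expand the square and combine the 4*b*p term.

(b + p)²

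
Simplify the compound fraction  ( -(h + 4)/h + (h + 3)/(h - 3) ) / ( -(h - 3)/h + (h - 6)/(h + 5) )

Numerator: -(h + 4)/h + (h + 3)/(h - 3) = (2*h + 12)/(h^2 - 3*h)
Denominator: -(h - 3)/h + (h - 6)/(h + 5) = (-8*h + 15)/(h^2 + 5*h)
Divide: ((2*h + 12)/(h^2 - 3*h)) · ((h^2 + 5*h)/(-8*h + 15)) = (-2*h^2 - 22*h - 60)/(8*h^2 - 39*h + 45)

(-2*h^2 - 22*h - 60)/(8*h^2 - 39*h + 45)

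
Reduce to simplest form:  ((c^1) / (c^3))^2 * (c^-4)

Inside the bracket: (c^-2)
Raise to the power 2: (c^-4)
Multiply by (c^-4): add exponents.

c^(-8)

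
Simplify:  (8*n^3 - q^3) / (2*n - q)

Apply the difference-of-cubes factorisation and cancel (2*n - q).

4*n^2 + 2*n*q + q^2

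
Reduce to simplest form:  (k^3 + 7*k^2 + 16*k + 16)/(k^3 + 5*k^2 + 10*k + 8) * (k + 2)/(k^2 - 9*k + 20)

(k + 4)/(k^2 - 9*k + 20)

Factor: k^3 + 7*k^2 + 16*k + 16 = (k + 4)*(k^2 + 3*k + 4);  k^3 + 5*k^2 + 10*k + 8 = (k^2 + 3*k + 4)*(k + 2);  k^2 - 9*k + 20 = (k - 5)*(k - 4)
Cancel the common factors (k^2 + 3*k + 4), (k + 2).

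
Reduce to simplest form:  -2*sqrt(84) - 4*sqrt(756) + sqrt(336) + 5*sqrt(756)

6*sqrt(21)

2*sqrt(84) = 4*sqrt(21); 4*sqrt(756) = 24*sqrt(21); sqrt(336) = 4*sqrt(21); 5*sqrt(756) = 30*sqrt(21)
Combine: (-4 - 24 + 4 + 30)·sqrt(21) = 6*sqrt(21)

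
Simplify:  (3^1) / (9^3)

3^(-5)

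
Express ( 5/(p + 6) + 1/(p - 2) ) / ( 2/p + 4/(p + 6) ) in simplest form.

(3*p^2 - 2*p)/(3*p^2 - 12)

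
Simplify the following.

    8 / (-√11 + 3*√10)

(8*√11 + 24*√10)/79

Multiply numerator and denominator by √11 + 3*√10.
Denominator becomes 79; numerator becomes 8*√11 + 24*√10.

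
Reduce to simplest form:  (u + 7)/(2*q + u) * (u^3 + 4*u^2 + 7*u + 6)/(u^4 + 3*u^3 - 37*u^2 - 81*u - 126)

(u + 2)/(2*q*u - 12*q + u^2 - 6*u)

Factor: u^3 + 4*u^2 + 7*u + 6 = (u^2 + 2*u + 3)*(u + 2);  u^4 + 3*u^3 - 37*u^2 - 81*u - 126 = (u + 7)*(u - 6)*(u^2 + 2*u + 3)
Cancel the common factors (u^2 + 2*u + 3), (u + 7).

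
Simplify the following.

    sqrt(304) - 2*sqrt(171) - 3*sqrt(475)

-17*sqrt(19)

sqrt(304) = 4*sqrt(19); 2*sqrt(171) = 6*sqrt(19); 3*sqrt(475) = 15*sqrt(19)
Combine: (4 - 6 - 15)·sqrt(19) = -17*sqrt(19)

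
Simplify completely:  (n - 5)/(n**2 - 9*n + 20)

Factor: n**2 - 9*n + 20 = (n - 4)*(n - 5)
Cancel the common factor (n - 5).

1/(n - 4)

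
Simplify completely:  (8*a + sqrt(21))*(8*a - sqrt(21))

64*a**2 - 21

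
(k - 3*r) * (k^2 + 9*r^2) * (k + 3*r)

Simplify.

(k+(3*r))(k-(3*r)) = k^2 - 9*r^2; continue pairing.

k^4 - 81*r^4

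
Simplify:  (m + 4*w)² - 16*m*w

After expansion: m² - 8*m*w + 16*w² — a perfect-square trinomial.

(m - 4*w)²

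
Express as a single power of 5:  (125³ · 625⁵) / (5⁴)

125³ = 5^9; 625⁵ = 5^20; 5⁴ = 5^4
Combine exponents: 5^25

5^25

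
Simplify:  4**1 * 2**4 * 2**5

2**11

4**1 = 2**2; 2**4 = 2**4; 2**5 = 2**5
Combine exponents: 2**11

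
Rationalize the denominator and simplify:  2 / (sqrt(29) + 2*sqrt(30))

Multiply numerator and denominator by -sqrt(29) + 2*sqrt(30).
Denominator becomes 91; numerator becomes -2*sqrt(29) + 4*sqrt(30).

(-2*sqrt(29) + 4*sqrt(30))/91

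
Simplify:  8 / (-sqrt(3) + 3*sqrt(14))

Multiply numerator and denominator by sqrt(3) + 3*sqrt(14).
Denominator becomes 123; numerator becomes 8*sqrt(3) + 24*sqrt(14).

(8*sqrt(3) + 24*sqrt(14))/123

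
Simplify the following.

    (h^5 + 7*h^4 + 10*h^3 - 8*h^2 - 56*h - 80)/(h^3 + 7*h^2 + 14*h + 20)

Factor: h^5 + 7*h^4 + 10*h^3 - 8*h^2 - 56*h - 80 = (h + 5)*(h + 2)*(h - 2)*(h^2 + 2*h + 4);  h^3 + 7*h^2 + 14*h + 20 = (h + 5)*(h^2 + 2*h + 4)
Cancel the common factors (h^2 + 2*h + 4), (h + 5).

h^2 - 4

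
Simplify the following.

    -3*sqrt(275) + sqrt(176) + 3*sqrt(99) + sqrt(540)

-2*sqrt(11) + 6*sqrt(15)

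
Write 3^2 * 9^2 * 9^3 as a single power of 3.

3^12

3^2 = 3^2; 9^2 = 3^4; 9^3 = 3^6
Combine exponents: 3^12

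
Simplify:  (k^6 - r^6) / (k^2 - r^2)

k^4 + k^2*r^2 + r^4

Factor k^6 - r^6 and cancel (k^2 - r^2).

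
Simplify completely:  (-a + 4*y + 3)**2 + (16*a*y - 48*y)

(a + 4*y - 3)**2

Expanding gives a**2 + 8*a*y - 6*a + 16*y**2 - 24*y + 9, a perfect square.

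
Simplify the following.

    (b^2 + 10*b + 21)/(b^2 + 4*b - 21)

(b + 3)/(b - 3)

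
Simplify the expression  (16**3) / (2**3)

16**3 = 2**12; 2**3 = 2**3
Combine exponents: 2**9

2**9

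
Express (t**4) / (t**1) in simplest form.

t**3

Quotient: t**3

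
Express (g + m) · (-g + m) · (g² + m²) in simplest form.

-g⁴ + m⁴

Pair the conjugate factors: (m+g)(m-g) = -g² + m², then repeat with the next factor.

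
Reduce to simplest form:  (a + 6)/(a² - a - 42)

Factor: a² - a - 42 = (a - 7)·(a + 6)
Cancel the common factor (a + 6).

1/(a - 7)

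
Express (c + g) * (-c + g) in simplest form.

-c^2 + g^2

(g+c)(g-c) = -c^2 + g^2.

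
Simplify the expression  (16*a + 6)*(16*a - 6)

256*a**2 - 36

Difference of squares with P = 16*a, Q = 6.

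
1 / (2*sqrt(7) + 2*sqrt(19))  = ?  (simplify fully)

(-sqrt(7) + sqrt(19))/24

Multiply numerator and denominator by -2*sqrt(19) + 2*sqrt(7).
Denominator becomes -48; numerator becomes -2*sqrt(19) + 2*sqrt(7).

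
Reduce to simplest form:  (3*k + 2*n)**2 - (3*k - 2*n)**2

Binomially expand both and collect terms in (3*k), (2*n).

24*k*n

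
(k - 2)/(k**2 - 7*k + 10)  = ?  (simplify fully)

1/(k - 5)

Factor: k**2 - 7*k + 10 = (k - 5)*(k - 2)
Cancel the common factor (k - 2).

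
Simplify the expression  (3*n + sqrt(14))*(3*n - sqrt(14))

9*n**2 - 14

(3*n)**2 - (sqrt(14))**2 = 9*n**2 - 14.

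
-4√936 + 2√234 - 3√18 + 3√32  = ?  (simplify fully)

-18*√26 + 3*√2

4√936 = 24*√26; 2√234 = 6*√26; 3√18 = 9*√2; 3√32 = 12*√2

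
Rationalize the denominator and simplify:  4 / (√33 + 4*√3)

(-4*√33 + 16*√3)/15

Multiply numerator and denominator by -√33 + 4*√3.
Denominator becomes 15; numerator becomes -4*√33 + 16*√3.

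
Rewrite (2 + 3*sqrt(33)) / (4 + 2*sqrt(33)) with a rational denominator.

Multiply numerator and denominator by -2*sqrt(33) + 4.
Denominator becomes -116; numerator becomes -190 + 8*sqrt(33).

(-4*sqrt(33) + 95)/58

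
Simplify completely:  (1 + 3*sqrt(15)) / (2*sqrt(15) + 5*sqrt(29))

Multiply numerator and denominator by -5*sqrt(29) + 2*sqrt(15).
Denominator becomes -665; numerator becomes -15*sqrt(435) - 5*sqrt(29) + 2*sqrt(15) + 90.

(-90 - 2*sqrt(15) + 5*sqrt(29) + 15*sqrt(435))/665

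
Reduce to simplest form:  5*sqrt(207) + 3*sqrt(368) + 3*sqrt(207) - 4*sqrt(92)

5*sqrt(207) = 15*sqrt(23); 3*sqrt(368) = 12*sqrt(23); 3*sqrt(207) = 9*sqrt(23); 4*sqrt(92) = 8*sqrt(23)
Combine: (15 + 12 + 9 - 8)·sqrt(23) = 28*sqrt(23)

28*sqrt(23)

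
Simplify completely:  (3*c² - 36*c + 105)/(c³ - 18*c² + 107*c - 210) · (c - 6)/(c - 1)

Factor: 3*c² - 36*c + 105 = 3·(c - 7)·(c - 5);  c³ - 18*c² + 107*c - 210 = (c - 7)·(c - 5)·(c - 6)
Cancel the common factors (c - 7), (c - 5), (c - 6).

3/(c - 1)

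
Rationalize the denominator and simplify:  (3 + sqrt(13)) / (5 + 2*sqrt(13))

Multiply numerator and denominator by -2*sqrt(13) + 5.
Denominator becomes -27; numerator becomes -11 - sqrt(13).

(sqrt(13) + 11)/27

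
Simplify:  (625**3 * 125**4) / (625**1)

5**20

625**3 = 5**12; 125**4 = 5**12; 625**1 = 5**4
Combine exponents: 5**20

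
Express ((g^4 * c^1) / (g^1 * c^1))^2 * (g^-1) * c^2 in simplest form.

c^2*g^5

Inside the bracket: g^3
Raise to the power 2: g^6
Multiply by (g^-1) * c^2: add exponents.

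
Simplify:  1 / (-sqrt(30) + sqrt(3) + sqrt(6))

(-7*sqrt(30) - 9*sqrt(6) - 11*sqrt(3) - 4*sqrt(15))/123

Group as (sqrt(3) + sqrt(6)) - sqrt(30); multiply by (sqrt(3) + sqrt(6)) + sqrt(30), then rationalise the remaining surd.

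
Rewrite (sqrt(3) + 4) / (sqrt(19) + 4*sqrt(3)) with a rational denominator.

Multiply numerator and denominator by -sqrt(19) + 4*sqrt(3).
Denominator becomes 29; numerator becomes -4*sqrt(19) - sqrt(57) + 12 + 16*sqrt(3).

(-4*sqrt(19) - sqrt(57) + 12 + 16*sqrt(3))/29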